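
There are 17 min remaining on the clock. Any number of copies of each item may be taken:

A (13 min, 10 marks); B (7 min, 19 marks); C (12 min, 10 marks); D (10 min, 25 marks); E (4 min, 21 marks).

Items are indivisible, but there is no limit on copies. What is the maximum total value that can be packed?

84 marks

Best value-per-unit is E at 21/4, and filling with it alone uses time 4×4=16. No mix of the others beats 4×21 = 84.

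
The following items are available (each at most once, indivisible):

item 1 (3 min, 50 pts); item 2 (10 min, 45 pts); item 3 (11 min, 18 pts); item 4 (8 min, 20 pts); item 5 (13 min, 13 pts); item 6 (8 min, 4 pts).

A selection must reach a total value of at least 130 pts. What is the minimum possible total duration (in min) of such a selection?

Subsets with value ≥ 130, sorted by total duration:
- item 1+item 2+item 3+item 4: duration 32, value 133
- item 1+item 2+item 3+item 4+item 6: duration 40, value 137
- item 1+item 2+item 4+item 5+item 6: duration 42, value 132
Minimum duration: 32 min.

32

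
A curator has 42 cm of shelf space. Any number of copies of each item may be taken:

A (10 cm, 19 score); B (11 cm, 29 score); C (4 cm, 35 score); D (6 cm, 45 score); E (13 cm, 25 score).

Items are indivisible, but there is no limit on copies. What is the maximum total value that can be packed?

Best value-per-unit is C at 35/4; filling with it alone gives 10×35 = 350.
Optimal mix: 9×C + 1×D → length 42, value 360.

360 score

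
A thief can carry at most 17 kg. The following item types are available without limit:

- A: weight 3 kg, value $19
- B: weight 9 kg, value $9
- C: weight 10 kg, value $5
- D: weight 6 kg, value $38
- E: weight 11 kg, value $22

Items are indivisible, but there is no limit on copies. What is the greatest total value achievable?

Best value-per-unit is A at 19/3, and filling with it alone uses weight 5×3=15. No mix of the others beats 5×19 = 95.

$95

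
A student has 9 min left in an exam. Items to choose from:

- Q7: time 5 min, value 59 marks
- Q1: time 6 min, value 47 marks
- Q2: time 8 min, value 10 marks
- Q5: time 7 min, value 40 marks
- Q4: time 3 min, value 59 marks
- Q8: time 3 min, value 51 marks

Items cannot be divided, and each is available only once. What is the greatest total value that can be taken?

118 marks

Check high-value combinations within 9 min:
- Q7+Q4: time 5+3=8, value 59+59=118
- Q4+Q8: time 3+3=6, value 59+51=110
- Q7+Q8: time 5+3=8, value 59+51=110
- Q1+Q4: time 6+3=9, value 47+59=106
- Q1+Q8: time 6+3=9, value 47+51=98
Best: 118 marks.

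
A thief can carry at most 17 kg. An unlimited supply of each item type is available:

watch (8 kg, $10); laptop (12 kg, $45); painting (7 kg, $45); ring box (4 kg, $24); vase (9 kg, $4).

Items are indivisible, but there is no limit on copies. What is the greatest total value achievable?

Best value-per-unit is painting at 45/7; filling with it alone gives 2×45 = 90.
Optimal mix: 4×ring box → weight 16, value 96.

$96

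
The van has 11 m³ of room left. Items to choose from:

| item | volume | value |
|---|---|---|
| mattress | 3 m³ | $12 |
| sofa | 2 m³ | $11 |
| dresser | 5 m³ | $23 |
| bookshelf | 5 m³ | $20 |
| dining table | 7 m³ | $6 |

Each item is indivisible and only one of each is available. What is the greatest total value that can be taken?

Check high-value combinations within 11 m³:
- mattress+sofa+dresser: volume 3+2+5=10, value 12+11+23=46
- mattress+sofa+bookshelf: volume 3+2+5=10, value 12+11+20=43
- dresser+bookshelf: volume 5+5=10, value 23+20=43
Best: $46.

$46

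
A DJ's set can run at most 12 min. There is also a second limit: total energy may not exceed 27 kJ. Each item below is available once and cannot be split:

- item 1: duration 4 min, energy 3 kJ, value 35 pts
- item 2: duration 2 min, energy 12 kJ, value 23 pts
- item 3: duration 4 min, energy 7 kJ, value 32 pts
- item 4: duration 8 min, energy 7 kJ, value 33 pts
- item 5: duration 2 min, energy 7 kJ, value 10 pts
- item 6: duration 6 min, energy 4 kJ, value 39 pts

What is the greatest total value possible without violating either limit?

97 pts

Feasible sets respecting both limits:
- item 1+item 2+item 6: duration 12, energy 19, value 97
- item 2+item 3+item 6: duration 12, energy 23, value 94
- item 1+item 2+item 3: duration 10, energy 22, value 90
Best: 97 pts.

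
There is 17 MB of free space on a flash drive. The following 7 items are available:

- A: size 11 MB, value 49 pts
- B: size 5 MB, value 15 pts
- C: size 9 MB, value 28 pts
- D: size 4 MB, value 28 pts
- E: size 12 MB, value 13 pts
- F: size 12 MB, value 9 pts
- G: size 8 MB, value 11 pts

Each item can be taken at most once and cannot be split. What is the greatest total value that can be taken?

77 pts

Check high-value combinations within 17 MB:
- A+D: size 11+4=15, value 49+28=77
- A+B: size 11+5=16, value 49+15=64
- C+D: size 9+4=13, value 28+28=56
- B+D+G: size 5+4+8=17, value 15+28+11=54
Best: 77 pts.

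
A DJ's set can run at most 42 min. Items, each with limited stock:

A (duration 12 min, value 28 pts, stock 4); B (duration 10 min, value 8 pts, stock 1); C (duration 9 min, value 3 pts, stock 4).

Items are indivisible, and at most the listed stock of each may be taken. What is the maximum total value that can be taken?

Top feasible selections:
- 3×A: duration 36, value 84
- 2×A + 1×B: duration 34, value 64
- 2×A + 2×C: duration 42, value 62
Best: 84 pts.

84 pts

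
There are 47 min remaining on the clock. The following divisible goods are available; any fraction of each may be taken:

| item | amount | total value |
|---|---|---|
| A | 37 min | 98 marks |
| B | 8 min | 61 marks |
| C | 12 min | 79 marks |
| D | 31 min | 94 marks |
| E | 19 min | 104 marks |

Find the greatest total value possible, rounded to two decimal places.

268.26

Take in order of value per unit:
- B (61/8 per unit): all 8 → value 61, running total 61.00
- C (79/12 per unit): all 12 → value 79, running total 140.00
- E (104/19 per unit): all 19 → value 104, running total 244.00
- D (94/31 per unit): 8 of 31 → value 8×94/31 = 24.2581, running total 268.26
Total 268.26.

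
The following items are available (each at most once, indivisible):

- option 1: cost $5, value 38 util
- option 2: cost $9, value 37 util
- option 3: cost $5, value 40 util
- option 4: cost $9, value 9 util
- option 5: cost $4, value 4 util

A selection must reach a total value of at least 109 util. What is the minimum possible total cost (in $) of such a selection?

Subsets with value ≥ 109, sorted by total cost:
- option 1+option 2+option 3: cost 19, value 115
- option 1+option 2+option 3+option 5: cost 23, value 119
- option 1+option 2+option 3+option 4: cost 28, value 124
Minimum cost: 19 $.

19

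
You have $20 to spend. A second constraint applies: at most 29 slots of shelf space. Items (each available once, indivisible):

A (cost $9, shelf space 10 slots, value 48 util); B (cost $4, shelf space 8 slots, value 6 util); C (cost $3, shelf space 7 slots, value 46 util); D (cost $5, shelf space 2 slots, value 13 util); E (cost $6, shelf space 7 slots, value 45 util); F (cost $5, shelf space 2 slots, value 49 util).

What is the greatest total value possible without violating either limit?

Feasible sets respecting both limits:
- C+D+E+F: cost 19, shelf space 18, value 153
- B+C+E+F: cost 18, shelf space 24, value 146
- A+C+F: cost 17, shelf space 19, value 143
- A+E+F: cost 20, shelf space 19, value 142
Best: 153 util.

153 util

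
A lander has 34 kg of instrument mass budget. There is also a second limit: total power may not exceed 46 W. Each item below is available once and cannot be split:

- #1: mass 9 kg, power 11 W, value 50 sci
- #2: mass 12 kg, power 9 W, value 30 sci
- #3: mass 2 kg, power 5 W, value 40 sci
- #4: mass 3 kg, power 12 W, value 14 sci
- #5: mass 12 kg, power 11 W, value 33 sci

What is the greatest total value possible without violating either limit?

Feasible sets respecting both limits:
- #1+#3+#4+#5: mass 26, power 39, value 137
- #1+#2+#3+#4: mass 26, power 37, value 134
- #1+#3+#5: mass 23, power 27, value 123
Best: 137 sci.

137 sci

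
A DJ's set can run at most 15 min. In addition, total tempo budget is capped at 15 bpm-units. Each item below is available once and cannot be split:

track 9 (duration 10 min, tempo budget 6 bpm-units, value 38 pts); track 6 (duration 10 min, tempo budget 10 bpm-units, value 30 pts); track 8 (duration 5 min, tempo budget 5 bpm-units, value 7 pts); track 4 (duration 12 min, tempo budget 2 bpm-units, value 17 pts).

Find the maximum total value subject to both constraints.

Feasible sets respecting both limits:
- track 9+track 8: duration 15, tempo budget 11, value 45
- track 9: duration 10, tempo budget 6, value 38
- track 6+track 8: duration 15, tempo budget 15, value 37
Best: 45 pts.

45 pts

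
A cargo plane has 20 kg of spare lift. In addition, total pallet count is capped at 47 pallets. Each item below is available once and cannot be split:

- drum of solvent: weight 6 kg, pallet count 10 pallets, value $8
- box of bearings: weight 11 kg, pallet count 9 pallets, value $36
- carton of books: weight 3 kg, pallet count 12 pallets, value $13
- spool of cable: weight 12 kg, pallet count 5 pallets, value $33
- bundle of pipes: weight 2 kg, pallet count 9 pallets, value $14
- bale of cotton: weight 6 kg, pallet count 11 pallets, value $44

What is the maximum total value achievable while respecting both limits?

$94

Feasible sets respecting both limits:
- box of bearings+bundle of pipes+bale of cotton: weight 19, pallet count 29, value 94
- box of bearings+carton of books+bale of cotton: weight 20, pallet count 32, value 93
- spool of cable+bundle of pipes+bale of cotton: weight 20, pallet count 25, value 91
Best: $94.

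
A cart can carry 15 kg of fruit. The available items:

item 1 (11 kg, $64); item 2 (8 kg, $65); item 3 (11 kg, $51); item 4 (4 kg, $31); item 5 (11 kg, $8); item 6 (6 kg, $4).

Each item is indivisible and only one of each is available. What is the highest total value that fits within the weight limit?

$96

Check high-value combinations within 15 kg:
- item 2+item 4: weight 8+4=12, value 65+31=96
- item 1+item 4: weight 11+4=15, value 64+31=95
- item 3+item 4: weight 11+4=15, value 51+31=82
Best: $96.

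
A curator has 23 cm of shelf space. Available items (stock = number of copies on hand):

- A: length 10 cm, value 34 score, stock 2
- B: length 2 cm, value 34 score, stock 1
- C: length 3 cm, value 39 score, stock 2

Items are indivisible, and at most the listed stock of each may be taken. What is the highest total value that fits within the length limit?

146 score

Top feasible selections:
- 1×A + 1×B + 2×C: length 18, value 146
- 1×B + 2×C: length 8, value 112
- 1×A + 2×C: length 16, value 112
Best: 146 score.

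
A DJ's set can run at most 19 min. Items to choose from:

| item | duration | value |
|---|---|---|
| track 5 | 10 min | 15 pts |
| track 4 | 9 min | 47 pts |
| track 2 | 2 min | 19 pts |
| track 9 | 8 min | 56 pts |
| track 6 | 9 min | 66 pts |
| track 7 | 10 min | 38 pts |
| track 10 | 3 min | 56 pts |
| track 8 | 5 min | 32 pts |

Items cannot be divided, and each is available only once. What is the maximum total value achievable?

Check high-value combinations within 19 min:
- track 2+track 6+track 10+track 8: duration 2+9+3+5=19, value 19+66+56+32=173
- track 2+track 9+track 10+track 8: duration 2+8+3+5=18, value 19+56+56+32=163
- track 6+track 10+track 8: duration 9+3+5=17, value 66+56+32=154
- track 4+track 2+track 10+track 8: duration 9+2+3+5=19, value 47+19+56+32=154
- track 9+track 10+track 8: duration 8+3+5=16, value 56+56+32=144
Best: 173 pts.

173 pts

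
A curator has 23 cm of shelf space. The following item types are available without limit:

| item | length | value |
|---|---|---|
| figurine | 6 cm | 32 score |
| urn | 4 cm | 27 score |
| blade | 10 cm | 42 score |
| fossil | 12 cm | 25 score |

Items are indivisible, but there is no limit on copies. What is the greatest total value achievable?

140 score

Best value-per-unit is urn at 27/4; filling with it alone gives 5×27 = 135.
Optimal mix: 1×figurine + 4×urn → length 22, value 140.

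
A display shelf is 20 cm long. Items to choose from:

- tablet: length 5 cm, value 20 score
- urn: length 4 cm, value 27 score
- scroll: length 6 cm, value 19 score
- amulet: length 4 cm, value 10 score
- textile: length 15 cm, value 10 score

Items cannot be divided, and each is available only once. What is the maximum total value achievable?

Check high-value combinations within 20 cm:
- tablet+urn+scroll+amulet: length 5+4+6+4=19, value 20+27+19+10=76
- tablet+urn+scroll: length 5+4+6=15, value 20+27+19=66
- tablet+urn+amulet: length 5+4+4=13, value 20+27+10=57
- urn+scroll+amulet: length 4+6+4=14, value 27+19+10=56
- tablet+scroll+amulet: length 5+6+4=15, value 20+19+10=49
Best: 76 score.

76 score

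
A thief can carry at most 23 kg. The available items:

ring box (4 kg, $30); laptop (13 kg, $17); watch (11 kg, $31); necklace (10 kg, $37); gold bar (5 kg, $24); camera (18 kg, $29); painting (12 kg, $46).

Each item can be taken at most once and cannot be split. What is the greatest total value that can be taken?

$100

This is a 0/1 knapsack; check combinations near the capacity.
- ring box+gold bar+painting: weight 4+5+12=21, value 30+24+46=100
- ring box+necklace+gold bar: weight 4+10+5=19, value 30+37+24=91
- ring box+watch+gold bar: weight 4+11+5=20, value 30+31+24=85
Best: $100.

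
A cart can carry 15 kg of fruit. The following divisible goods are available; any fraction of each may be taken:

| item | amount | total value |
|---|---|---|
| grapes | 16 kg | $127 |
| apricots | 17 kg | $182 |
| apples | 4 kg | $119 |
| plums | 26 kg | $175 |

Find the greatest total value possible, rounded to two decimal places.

Take in order of value per unit:
- apples (119/4 per unit): all 4 → value 119, running total 119.00
- apricots (182/17 per unit): 11 of 17 → value 11×182/17 = 117.7647, running total 236.76
Total 236.76.

236.76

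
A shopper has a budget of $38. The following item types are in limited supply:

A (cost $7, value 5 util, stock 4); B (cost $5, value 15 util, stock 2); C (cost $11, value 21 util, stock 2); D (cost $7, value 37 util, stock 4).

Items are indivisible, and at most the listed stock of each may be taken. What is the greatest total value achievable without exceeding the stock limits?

Top feasible selections:
- 2×B + 4×D: cost 38, value 178
- 1×B + 4×D: cost 33, value 163
Best: 178 util.

178 util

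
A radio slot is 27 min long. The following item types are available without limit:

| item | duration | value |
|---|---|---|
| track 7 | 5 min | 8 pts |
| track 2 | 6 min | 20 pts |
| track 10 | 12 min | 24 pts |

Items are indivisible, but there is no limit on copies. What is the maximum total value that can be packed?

80 pts

Best value-per-unit is track 2 at 20/6, and filling with it alone uses duration 4×6=24. No mix of the others beats 4×20 = 80.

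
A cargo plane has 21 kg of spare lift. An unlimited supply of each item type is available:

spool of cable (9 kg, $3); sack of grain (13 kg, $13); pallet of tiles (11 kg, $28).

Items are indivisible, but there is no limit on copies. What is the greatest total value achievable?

Best value-per-unit is pallet of tiles at 28/11; filling with it alone gives 1×28 = 28.
Optimal mix: 1×spool of cable + 1×pallet of tiles → weight 20, value 31.

$31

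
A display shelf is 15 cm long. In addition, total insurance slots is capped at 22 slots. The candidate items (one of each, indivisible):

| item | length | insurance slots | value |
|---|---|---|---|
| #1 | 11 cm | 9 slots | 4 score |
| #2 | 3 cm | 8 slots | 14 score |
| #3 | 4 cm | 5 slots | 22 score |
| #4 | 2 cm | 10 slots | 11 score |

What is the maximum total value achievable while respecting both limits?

Feasible sets respecting both limits:
- #2+#3: length 7, insurance slots 13, value 36
- #3+#4: length 6, insurance slots 15, value 33
- #1+#3: length 15, insurance slots 14, value 26
- #2+#4: length 5, insurance slots 18, value 25
Best: 36 score.

36 score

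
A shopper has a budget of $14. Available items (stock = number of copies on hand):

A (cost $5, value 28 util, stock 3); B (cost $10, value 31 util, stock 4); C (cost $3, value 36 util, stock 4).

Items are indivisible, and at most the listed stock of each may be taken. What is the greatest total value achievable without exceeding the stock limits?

Best selections within cost 14 and stock limits:
- 4×C: cost 12, value 144
- 1×A + 3×C: cost 14, value 136
- 3×C: cost 9, value 108
Best: 144 util.

144 util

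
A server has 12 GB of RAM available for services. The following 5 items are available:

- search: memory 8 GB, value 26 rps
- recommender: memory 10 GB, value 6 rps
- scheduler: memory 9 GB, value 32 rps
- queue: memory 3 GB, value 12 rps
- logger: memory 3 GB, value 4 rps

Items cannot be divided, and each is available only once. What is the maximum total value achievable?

Check high-value combinations within 12 GB:
- scheduler+queue: memory 9+3=12, value 32+12=44
- search+queue: memory 8+3=11, value 26+12=38
- scheduler+logger: memory 9+3=12, value 32+4=36
- scheduler: memory 9, value 32
Best: 44 rps.

44 rps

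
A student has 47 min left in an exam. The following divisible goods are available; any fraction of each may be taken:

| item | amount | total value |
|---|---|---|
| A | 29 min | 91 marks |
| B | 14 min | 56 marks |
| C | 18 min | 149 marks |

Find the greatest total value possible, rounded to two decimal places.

252.07

Take in order of value per unit:
- C (149/18 per unit): all 18 → value 149, running total 149.00
- B (56/14 per unit): all 14 → value 56, running total 205.00
- A (91/29 per unit): 15 of 29 → value 15×91/29 = 47.0690, running total 252.07
Total 252.07.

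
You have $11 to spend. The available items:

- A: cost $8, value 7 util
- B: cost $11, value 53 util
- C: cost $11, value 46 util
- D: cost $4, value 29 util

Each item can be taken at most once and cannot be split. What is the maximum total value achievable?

Check high-value combinations within $11:
- B: cost 11, value 53
- C: cost 11, value 46
- D: cost 4, value 29
Best: 53 util.

53 util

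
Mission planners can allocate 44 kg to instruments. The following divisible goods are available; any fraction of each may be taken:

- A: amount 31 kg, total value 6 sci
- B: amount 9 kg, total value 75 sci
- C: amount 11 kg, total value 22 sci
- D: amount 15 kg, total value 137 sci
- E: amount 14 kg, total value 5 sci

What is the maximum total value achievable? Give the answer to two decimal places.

Take in order of value per unit:
- D (137/15 per unit): all 15 → value 137, running total 137.00
- B (75/9 per unit): all 9 → value 75, running total 212.00
- C (22/11 per unit): all 11 → value 22, running total 234.00
- E (5/14 per unit): 9 of 14 → value 9×5/14 = 3.2143, running total 237.21
Total 237.21.

237.21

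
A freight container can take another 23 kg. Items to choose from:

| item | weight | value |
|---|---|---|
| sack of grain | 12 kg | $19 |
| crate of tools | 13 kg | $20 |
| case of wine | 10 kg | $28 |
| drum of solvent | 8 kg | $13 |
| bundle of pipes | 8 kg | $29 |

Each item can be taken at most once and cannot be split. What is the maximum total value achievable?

$57

Check high-value combinations within 23 kg:
- case of wine+bundle of pipes: weight 10+8=18, value 28+29=57
- crate of tools+bundle of pipes: weight 13+8=21, value 20+29=49
- sack of grain+bundle of pipes: weight 12+8=20, value 19+29=48
Best: $57.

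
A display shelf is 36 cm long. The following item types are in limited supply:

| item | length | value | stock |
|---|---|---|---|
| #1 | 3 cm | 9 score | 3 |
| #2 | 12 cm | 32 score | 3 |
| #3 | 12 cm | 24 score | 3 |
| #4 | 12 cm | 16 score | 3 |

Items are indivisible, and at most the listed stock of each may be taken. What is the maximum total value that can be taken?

96 score

Best selections within length 36 and stock limits:
- 3×#2: length 36, value 96
- 3×#1 + 2×#2: length 33, value 91
- 2×#2 + 1×#3: length 36, value 88
Best: 96 score.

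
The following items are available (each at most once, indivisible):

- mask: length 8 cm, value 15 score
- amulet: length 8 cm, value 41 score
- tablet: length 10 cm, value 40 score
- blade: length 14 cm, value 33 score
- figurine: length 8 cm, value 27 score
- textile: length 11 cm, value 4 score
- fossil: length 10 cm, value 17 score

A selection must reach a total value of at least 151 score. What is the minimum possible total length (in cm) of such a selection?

Subsets with value ≥ 151, sorted by total length:
- mask+amulet+tablet+blade+figurine: length 48, value 156
- amulet+tablet+blade+figurine+fossil: length 50, value 158
- mask+amulet+tablet+blade+figurine+fossil: length 58, value 173
Minimum length: 48 cm.

48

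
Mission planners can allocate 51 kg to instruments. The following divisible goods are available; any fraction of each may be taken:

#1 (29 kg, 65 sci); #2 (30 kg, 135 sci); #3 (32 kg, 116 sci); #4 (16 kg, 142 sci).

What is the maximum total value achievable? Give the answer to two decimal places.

295.13

Take in order of value per unit:
- #4 (142/16 per unit): all 16 → value 142, running total 142.00
- #2 (135/30 per unit): all 30 → value 135, running total 277.00
- #3 (116/32 per unit): 5 of 32 → value 5×116/32 = 18.1250, running total 295.13
Total 295.13.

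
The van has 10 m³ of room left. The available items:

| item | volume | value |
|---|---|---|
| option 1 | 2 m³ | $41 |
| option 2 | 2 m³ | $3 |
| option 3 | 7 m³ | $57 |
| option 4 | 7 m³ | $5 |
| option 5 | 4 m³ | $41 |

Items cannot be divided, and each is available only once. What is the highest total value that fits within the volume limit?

$98

Check high-value combinations within 10 m³:
- option 1+option 3: volume 2+7=9, value 41+57=98
- option 1+option 2+option 5: volume 2+2+4=8, value 41+3+41=85
- option 1+option 5: volume 2+4=6, value 41+41=82
- option 2+option 3: volume 2+7=9, value 3+57=60
Best: $98.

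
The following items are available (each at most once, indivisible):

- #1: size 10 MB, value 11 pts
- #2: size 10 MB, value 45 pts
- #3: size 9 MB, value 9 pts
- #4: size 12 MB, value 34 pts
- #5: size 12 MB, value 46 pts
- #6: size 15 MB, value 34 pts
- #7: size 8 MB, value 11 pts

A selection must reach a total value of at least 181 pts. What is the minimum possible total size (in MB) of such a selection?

67

Subsets with value ≥ 181, sorted by total size:
- #1+#2+#4+#5+#6+#7: size 67, value 181
- #1+#2+#3+#4+#5+#6+#7: size 76, value 190
Minimum size: 67 MB.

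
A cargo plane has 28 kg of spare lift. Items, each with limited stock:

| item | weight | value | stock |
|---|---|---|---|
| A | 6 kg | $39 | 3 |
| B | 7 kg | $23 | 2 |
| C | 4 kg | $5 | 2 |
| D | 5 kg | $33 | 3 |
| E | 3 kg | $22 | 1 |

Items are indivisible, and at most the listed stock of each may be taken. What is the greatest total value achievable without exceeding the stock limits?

Top feasible selections:
- 3×A + 2×D: weight 28, value 183
- 2×A + 3×D: weight 27, value 177
- 3×A + 1×D + 1×E: weight 26, value 172
Best: $183.

$183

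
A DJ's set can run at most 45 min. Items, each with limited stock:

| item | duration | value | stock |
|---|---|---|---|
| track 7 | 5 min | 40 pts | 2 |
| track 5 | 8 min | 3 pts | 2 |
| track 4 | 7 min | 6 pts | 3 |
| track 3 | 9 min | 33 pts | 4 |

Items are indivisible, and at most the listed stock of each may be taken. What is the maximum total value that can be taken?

Best selections within duration 45 and stock limits:
- 2×track 7 + 1×track 4 + 3×track 3: duration 44, value 185
- 2×track 7 + 1×track 5 + 3×track 3: duration 45, value 182
- 2×track 7 + 3×track 3: duration 37, value 179
Best: 185 pts.

185 pts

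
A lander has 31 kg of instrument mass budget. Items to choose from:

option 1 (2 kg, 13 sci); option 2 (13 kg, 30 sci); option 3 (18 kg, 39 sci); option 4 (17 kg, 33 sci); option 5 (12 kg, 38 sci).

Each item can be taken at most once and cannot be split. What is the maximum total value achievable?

Check high-value combinations within 31 kg:
- option 1+option 4+option 5: mass 2+17+12=31, value 13+33+38=84
- option 1+option 2+option 5: mass 2+13+12=27, value 13+30+38=81
- option 3+option 5: mass 18+12=30, value 39+38=77
- option 4+option 5: mass 17+12=29, value 33+38=71
- option 2+option 3: mass 13+18=31, value 30+39=69
Best: 84 sci.

84 sci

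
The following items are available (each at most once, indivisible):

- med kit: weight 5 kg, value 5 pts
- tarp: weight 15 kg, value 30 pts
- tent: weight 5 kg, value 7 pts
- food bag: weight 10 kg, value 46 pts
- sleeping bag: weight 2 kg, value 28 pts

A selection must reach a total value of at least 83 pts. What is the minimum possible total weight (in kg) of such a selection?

22

Subsets with value ≥ 83, sorted by total weight:
- med kit+tent+food bag+sleeping bag: weight 22, value 86
- tarp+food bag+sleeping bag: weight 27, value 104
Minimum weight: 22 kg.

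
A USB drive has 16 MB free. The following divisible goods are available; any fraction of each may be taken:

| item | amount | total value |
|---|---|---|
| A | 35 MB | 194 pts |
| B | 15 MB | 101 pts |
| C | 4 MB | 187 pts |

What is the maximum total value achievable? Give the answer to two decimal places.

267.80

Take in order of value per unit:
- C (187/4 per unit): all 4 → value 187, running total 187.00
- B (101/15 per unit): 12 of 15 → value 12×101/15 = 80.8000, running total 267.80
Total 267.80.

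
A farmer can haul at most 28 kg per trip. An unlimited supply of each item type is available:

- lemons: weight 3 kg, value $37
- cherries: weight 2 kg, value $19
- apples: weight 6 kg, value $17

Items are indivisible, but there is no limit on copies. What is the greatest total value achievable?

$334

Best value-per-unit is lemons at 37/3; filling with it alone gives 9×37 = 333.
Optimal mix: 8×lemons + 2×cherries → weight 28, value 334.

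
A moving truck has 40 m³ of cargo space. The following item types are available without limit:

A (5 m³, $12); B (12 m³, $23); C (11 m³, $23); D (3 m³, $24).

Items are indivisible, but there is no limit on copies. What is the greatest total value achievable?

Best value-per-unit is D at 24/3, and filling with it alone uses volume 13×3=39. No mix of the others beats 13×24 = 312.

$312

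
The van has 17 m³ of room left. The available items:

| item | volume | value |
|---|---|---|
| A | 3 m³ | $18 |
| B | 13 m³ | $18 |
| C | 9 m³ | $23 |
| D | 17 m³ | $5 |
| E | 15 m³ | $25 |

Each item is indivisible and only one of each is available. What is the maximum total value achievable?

Check high-value combinations within 17 m³:
- A+C: volume 3+9=12, value 18+23=41
- A+B: volume 3+13=16, value 18+18=36
- E: volume 15, value 25
Best: $41.

$41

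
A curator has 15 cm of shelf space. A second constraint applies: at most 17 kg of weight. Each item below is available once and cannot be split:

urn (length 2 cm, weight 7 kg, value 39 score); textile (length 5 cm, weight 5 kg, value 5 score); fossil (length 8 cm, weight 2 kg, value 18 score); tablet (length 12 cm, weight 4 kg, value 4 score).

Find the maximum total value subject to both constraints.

62 score

Feasible sets respecting both limits:
- urn+textile+fossil: length 15, weight 14, value 62
- urn+fossil: length 10, weight 9, value 57
- urn+textile: length 7, weight 12, value 44
- urn+tablet: length 14, weight 11, value 43
Best: 62 score.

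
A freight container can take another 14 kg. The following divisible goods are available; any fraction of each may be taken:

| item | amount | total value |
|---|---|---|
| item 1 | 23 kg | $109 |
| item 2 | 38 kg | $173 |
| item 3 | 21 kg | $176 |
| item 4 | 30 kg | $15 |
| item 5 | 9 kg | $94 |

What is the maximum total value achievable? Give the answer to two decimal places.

Take in order of value per unit:
- item 5 (94/9 per unit): all 9 → value 94, running total 94.00
- item 3 (176/21 per unit): 5 of 21 → value 5×176/21 = 41.9048, running total 135.90
Total 135.90.

135.90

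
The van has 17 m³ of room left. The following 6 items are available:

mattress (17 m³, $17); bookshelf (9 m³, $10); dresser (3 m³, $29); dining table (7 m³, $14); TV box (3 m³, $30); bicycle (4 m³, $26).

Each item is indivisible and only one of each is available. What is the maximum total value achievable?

This is a 0/1 knapsack; check combinations near the capacity.
- dresser+dining table+TV box+bicycle: volume 3+7+3+4=17, value 29+14+30+26=99
- dresser+TV box+bicycle: volume 3+3+4=10, value 29+30+26=85
- dresser+dining table+TV box: volume 3+7+3=13, value 29+14+30=73
Best: $99.

$99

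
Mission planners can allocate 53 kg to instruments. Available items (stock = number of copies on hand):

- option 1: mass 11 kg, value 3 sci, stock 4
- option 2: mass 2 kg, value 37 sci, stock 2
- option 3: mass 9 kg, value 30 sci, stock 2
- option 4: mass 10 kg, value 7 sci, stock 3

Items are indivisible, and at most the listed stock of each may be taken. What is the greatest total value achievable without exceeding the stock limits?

155 sci

Best selections within mass 53 and stock limits:
- 2×option 2 + 2×option 3 + 3×option 4: mass 52, value 155
- 1×option 1 + 2×option 2 + 2×option 3 + 2×option 4: mass 53, value 151
- 2×option 2 + 2×option 3 + 2×option 4: mass 42, value 148
- 1×option 1 + 2×option 2 + 2×option 3 + 1×option 4: mass 43, value 144
Best: 155 sci.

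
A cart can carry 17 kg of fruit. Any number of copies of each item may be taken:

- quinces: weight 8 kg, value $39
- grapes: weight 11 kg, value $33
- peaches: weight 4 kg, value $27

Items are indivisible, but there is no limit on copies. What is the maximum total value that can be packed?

Best value-per-unit is peaches at 27/4, and filling with it alone uses weight 4×4=16. No mix of the others beats 4×27 = 108.

$108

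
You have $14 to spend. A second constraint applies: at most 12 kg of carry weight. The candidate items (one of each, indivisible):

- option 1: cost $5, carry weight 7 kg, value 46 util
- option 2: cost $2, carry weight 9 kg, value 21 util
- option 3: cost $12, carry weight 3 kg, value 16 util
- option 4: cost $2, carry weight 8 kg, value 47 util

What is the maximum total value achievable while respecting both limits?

63 util

Feasible sets respecting both limits:
- option 3+option 4: cost 14, carry weight 11, value 63
- option 4: cost 2, carry weight 8, value 47
- option 1: cost 5, carry weight 7, value 46
Best: 63 util.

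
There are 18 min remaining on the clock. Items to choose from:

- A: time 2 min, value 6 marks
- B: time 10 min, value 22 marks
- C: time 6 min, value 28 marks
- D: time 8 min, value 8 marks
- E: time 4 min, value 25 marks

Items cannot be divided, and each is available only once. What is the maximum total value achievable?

61 marks

This is a 0/1 knapsack; check combinations near the capacity.
- C+D+E: time 6+8+4=18, value 28+8+25=61
- A+C+E: time 2+6+4=12, value 6+28+25=59
- A+B+C: time 2+10+6=18, value 6+22+28=56
Best: 61 marks.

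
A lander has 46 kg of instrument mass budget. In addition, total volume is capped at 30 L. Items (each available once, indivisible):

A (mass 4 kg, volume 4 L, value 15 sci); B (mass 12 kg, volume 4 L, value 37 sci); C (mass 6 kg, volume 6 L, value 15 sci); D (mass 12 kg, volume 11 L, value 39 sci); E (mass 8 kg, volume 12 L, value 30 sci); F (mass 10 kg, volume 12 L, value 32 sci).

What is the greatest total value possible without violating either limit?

108 sci

Feasible sets respecting both limits:
- B+D+F: mass 34, volume 27, value 108
- A+B+C+D: mass 34, volume 25, value 106
- B+D+E: mass 32, volume 27, value 106
Best: 108 sci.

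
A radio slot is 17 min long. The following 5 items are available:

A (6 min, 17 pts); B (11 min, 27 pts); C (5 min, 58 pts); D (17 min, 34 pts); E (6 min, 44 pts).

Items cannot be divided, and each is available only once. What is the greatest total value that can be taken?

Check high-value combinations within 17 min:
- A+C+E: duration 6+5+6=17, value 17+58+44=119
- C+E: duration 5+6=11, value 58+44=102
- B+C: duration 11+5=16, value 27+58=85
- A+C: duration 6+5=11, value 17+58=75
Best: 119 pts.

119 pts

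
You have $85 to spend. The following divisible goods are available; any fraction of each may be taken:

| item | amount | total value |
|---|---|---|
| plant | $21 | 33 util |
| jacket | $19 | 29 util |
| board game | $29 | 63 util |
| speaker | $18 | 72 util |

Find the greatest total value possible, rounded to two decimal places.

Take in order of value per unit:
- speaker (72/18 per unit): all 18 → value 72, running total 72.00
- board game (63/29 per unit): all 29 → value 63, running total 135.00
- plant (33/21 per unit): all 21 → value 33, running total 168.00
- jacket (29/19 per unit): 17 of 19 → value 17×29/19 = 25.9474, running total 193.95
Total 193.95.

193.95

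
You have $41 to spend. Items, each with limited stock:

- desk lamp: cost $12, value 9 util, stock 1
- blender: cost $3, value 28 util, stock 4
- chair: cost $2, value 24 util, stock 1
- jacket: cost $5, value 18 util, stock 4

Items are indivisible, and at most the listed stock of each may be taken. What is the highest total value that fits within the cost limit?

208 util

Top feasible selections:
- 4×blender + 1×chair + 4×jacket: cost 34, value 208
- 1×desk lamp + 4×blender + 1×chair + 3×jacket: cost 41, value 199
- 4×blender + 1×chair + 3×jacket: cost 29, value 190
Best: 208 util.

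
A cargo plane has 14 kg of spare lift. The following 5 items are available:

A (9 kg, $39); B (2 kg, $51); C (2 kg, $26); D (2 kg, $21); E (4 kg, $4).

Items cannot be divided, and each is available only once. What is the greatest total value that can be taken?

$116

This is a 0/1 knapsack; check combinations near the capacity.
- A+B+C: weight 9+2+2=13, value 39+51+26=116
- A+B+D: weight 9+2+2=13, value 39+51+21=111
- B+C+D+E: weight 2+2+2+4=10, value 51+26+21+4=102
- B+C+D: weight 2+2+2=6, value 51+26+21=98
Best: $116.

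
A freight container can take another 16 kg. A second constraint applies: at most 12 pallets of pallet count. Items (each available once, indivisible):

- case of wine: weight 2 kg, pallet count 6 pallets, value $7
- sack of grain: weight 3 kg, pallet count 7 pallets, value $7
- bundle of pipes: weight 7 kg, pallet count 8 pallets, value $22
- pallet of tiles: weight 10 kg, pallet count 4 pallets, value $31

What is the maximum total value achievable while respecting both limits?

$38

Feasible sets respecting both limits:
- case of wine+pallet of tiles: weight 12, pallet count 10, value 38
- sack of grain+pallet of tiles: weight 13, pallet count 11, value 38
- pallet of tiles: weight 10, pallet count 4, value 31
- bundle of pipes: weight 7, pallet count 8, value 22
Best: $38.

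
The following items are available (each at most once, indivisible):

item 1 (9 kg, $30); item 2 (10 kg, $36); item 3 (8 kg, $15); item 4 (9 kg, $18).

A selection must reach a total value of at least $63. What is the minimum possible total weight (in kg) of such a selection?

Subsets with value ≥ 63, sorted by total weight:
- item 1+item 2: weight 19, value 66
- item 1+item 3+item 4: weight 26, value 63
- item 1+item 2+item 3: weight 27, value 81
- item 2+item 3+item 4: weight 27, value 69
Minimum weight: 19 kg.

19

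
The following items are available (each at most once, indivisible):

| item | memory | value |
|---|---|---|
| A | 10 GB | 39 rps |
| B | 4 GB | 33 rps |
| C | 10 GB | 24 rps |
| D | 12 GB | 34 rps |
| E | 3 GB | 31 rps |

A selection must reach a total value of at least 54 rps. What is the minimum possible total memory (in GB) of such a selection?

Subsets with value ≥ 54, sorted by total memory:
- B+E: memory 7, value 64
- A+E: memory 13, value 70
- C+E: memory 13, value 55
Minimum memory: 7 GB.

7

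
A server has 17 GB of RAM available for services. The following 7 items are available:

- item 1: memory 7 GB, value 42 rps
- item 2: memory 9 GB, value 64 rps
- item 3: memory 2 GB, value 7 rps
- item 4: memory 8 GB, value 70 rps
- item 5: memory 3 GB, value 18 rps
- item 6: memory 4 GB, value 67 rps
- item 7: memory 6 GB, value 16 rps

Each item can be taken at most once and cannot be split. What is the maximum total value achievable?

Check high-value combinations within 17 GB:
- item 3+item 4+item 5+item 6: memory 2+8+3+4=17, value 7+70+18+67=162
- item 4+item 5+item 6: memory 8+3+4=15, value 70+18+67=155
- item 2+item 5+item 6: memory 9+3+4=16, value 64+18+67=149
- item 3+item 4+item 6: memory 2+8+4=14, value 7+70+67=144
Best: 162 rps.

162 rps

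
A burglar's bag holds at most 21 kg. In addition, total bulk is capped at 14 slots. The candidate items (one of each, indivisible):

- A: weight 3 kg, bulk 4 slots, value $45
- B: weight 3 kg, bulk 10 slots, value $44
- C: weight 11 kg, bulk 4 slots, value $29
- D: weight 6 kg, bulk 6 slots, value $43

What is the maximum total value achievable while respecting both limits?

Feasible sets respecting both limits:
- A+C+D: weight 20, bulk 14, value 117
- A+B: weight 6, bulk 14, value 89
- A+D: weight 9, bulk 10, value 88
- A+C: weight 14, bulk 8, value 74
Best: $117.

$117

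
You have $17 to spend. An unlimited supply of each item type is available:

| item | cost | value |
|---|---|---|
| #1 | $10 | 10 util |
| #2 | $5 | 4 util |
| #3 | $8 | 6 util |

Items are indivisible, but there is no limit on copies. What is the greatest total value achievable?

Best value-per-unit is #1 at 10/10; filling with it alone gives 1×10 = 10.
Optimal mix: 1×#1 + 1×#2 → cost 15, value 14.

14 util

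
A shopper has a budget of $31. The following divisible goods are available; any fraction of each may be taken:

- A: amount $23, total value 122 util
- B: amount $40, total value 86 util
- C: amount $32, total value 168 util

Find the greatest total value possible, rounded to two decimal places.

Take in order of value per unit:
- A (122/23 per unit): all 23 → value 122, running total 122.00
- C (168/32 per unit): 8 of 32 → value 8×168/32 = 42.0000, running total 164.00
Total 164.00.

164.00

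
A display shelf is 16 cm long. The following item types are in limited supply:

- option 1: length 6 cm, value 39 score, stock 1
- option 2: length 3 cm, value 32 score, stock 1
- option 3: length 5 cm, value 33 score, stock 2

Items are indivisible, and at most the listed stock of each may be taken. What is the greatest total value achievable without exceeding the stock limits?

Best selections within length 16 and stock limits:
- 1×option 1 + 2×option 3: length 16, value 105
- 1×option 1 + 1×option 2 + 1×option 3: length 14, value 104
Best: 105 score.

105 score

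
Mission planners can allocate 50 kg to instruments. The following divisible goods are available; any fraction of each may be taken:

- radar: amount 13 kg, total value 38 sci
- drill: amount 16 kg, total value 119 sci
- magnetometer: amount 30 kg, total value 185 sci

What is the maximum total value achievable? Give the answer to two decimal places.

Take in order of value per unit:
- drill (119/16 per unit): all 16 → value 119, running total 119.00
- magnetometer (185/30 per unit): all 30 → value 185, running total 304.00
- radar (38/13 per unit): 4 of 13 → value 4×38/13 = 11.6923, running total 315.69
Total 315.69.

315.69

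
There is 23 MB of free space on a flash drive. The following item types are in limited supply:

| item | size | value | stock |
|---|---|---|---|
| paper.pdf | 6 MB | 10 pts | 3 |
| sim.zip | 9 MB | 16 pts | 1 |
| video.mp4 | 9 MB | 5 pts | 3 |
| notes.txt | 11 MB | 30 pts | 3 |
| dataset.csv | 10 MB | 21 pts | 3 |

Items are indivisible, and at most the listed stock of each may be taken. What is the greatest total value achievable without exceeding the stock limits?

Best selections within size 23 and stock limits:
- 2×notes.txt: size 22, value 60
- 1×notes.txt + 1×dataset.csv: size 21, value 51
- 2×paper.pdf + 1×notes.txt: size 23, value 50
Best: 60 pts.

60 pts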